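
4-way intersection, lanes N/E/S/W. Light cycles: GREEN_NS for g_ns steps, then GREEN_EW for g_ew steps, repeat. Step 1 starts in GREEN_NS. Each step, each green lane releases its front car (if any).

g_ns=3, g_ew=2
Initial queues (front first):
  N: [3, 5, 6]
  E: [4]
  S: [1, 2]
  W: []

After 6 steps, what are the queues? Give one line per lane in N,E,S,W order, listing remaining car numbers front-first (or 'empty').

Step 1 [NS]: N:car3-GO,E:wait,S:car1-GO,W:wait | queues: N=2 E=1 S=1 W=0
Step 2 [NS]: N:car5-GO,E:wait,S:car2-GO,W:wait | queues: N=1 E=1 S=0 W=0
Step 3 [NS]: N:car6-GO,E:wait,S:empty,W:wait | queues: N=0 E=1 S=0 W=0
Step 4 [EW]: N:wait,E:car4-GO,S:wait,W:empty | queues: N=0 E=0 S=0 W=0

N: empty
E: empty
S: empty
W: empty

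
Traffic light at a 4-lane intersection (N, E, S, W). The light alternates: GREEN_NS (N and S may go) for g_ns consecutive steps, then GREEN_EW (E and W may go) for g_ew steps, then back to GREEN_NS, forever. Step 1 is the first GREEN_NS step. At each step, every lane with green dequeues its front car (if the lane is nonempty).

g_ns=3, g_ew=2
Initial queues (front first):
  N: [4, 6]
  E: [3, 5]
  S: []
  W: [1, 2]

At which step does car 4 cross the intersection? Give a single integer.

Step 1 [NS]: N:car4-GO,E:wait,S:empty,W:wait | queues: N=1 E=2 S=0 W=2
Step 2 [NS]: N:car6-GO,E:wait,S:empty,W:wait | queues: N=0 E=2 S=0 W=2
Step 3 [NS]: N:empty,E:wait,S:empty,W:wait | queues: N=0 E=2 S=0 W=2
Step 4 [EW]: N:wait,E:car3-GO,S:wait,W:car1-GO | queues: N=0 E=1 S=0 W=1
Step 5 [EW]: N:wait,E:car5-GO,S:wait,W:car2-GO | queues: N=0 E=0 S=0 W=0
Car 4 crosses at step 1

1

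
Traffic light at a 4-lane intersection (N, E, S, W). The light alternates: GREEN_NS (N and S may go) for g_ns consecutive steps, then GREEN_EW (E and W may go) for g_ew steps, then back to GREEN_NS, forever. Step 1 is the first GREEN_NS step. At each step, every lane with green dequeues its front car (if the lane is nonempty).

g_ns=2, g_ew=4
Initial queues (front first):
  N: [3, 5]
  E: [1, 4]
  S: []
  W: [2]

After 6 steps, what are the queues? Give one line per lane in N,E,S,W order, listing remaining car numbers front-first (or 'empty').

Step 1 [NS]: N:car3-GO,E:wait,S:empty,W:wait | queues: N=1 E=2 S=0 W=1
Step 2 [NS]: N:car5-GO,E:wait,S:empty,W:wait | queues: N=0 E=2 S=0 W=1
Step 3 [EW]: N:wait,E:car1-GO,S:wait,W:car2-GO | queues: N=0 E=1 S=0 W=0
Step 4 [EW]: N:wait,E:car4-GO,S:wait,W:empty | queues: N=0 E=0 S=0 W=0

N: empty
E: empty
S: empty
W: empty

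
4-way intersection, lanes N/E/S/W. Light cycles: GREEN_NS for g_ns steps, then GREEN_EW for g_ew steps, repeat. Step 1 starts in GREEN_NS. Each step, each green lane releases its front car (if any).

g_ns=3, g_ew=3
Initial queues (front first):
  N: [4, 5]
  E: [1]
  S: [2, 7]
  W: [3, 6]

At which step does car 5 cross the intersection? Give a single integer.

Step 1 [NS]: N:car4-GO,E:wait,S:car2-GO,W:wait | queues: N=1 E=1 S=1 W=2
Step 2 [NS]: N:car5-GO,E:wait,S:car7-GO,W:wait | queues: N=0 E=1 S=0 W=2
Step 3 [NS]: N:empty,E:wait,S:empty,W:wait | queues: N=0 E=1 S=0 W=2
Step 4 [EW]: N:wait,E:car1-GO,S:wait,W:car3-GO | queues: N=0 E=0 S=0 W=1
Step 5 [EW]: N:wait,E:empty,S:wait,W:car6-GO | queues: N=0 E=0 S=0 W=0
Car 5 crosses at step 2

2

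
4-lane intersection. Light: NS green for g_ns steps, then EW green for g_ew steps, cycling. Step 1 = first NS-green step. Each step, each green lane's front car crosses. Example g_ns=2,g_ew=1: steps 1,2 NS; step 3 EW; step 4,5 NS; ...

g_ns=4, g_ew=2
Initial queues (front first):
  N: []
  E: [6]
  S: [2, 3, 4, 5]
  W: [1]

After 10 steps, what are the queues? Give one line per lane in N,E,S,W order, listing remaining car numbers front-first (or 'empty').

Step 1 [NS]: N:empty,E:wait,S:car2-GO,W:wait | queues: N=0 E=1 S=3 W=1
Step 2 [NS]: N:empty,E:wait,S:car3-GO,W:wait | queues: N=0 E=1 S=2 W=1
Step 3 [NS]: N:empty,E:wait,S:car4-GO,W:wait | queues: N=0 E=1 S=1 W=1
Step 4 [NS]: N:empty,E:wait,S:car5-GO,W:wait | queues: N=0 E=1 S=0 W=1
Step 5 [EW]: N:wait,E:car6-GO,S:wait,W:car1-GO | queues: N=0 E=0 S=0 W=0

N: empty
E: empty
S: empty
W: empty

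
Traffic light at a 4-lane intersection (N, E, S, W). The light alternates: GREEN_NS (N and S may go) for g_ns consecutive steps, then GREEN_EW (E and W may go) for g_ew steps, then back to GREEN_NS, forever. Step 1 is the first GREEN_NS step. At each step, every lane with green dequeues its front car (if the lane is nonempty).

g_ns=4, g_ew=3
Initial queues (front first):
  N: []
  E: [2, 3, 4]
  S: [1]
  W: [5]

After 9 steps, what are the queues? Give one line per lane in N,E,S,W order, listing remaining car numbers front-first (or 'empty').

Step 1 [NS]: N:empty,E:wait,S:car1-GO,W:wait | queues: N=0 E=3 S=0 W=1
Step 2 [NS]: N:empty,E:wait,S:empty,W:wait | queues: N=0 E=3 S=0 W=1
Step 3 [NS]: N:empty,E:wait,S:empty,W:wait | queues: N=0 E=3 S=0 W=1
Step 4 [NS]: N:empty,E:wait,S:empty,W:wait | queues: N=0 E=3 S=0 W=1
Step 5 [EW]: N:wait,E:car2-GO,S:wait,W:car5-GO | queues: N=0 E=2 S=0 W=0
Step 6 [EW]: N:wait,E:car3-GO,S:wait,W:empty | queues: N=0 E=1 S=0 W=0
Step 7 [EW]: N:wait,E:car4-GO,S:wait,W:empty | queues: N=0 E=0 S=0 W=0

N: empty
E: empty
S: empty
W: empty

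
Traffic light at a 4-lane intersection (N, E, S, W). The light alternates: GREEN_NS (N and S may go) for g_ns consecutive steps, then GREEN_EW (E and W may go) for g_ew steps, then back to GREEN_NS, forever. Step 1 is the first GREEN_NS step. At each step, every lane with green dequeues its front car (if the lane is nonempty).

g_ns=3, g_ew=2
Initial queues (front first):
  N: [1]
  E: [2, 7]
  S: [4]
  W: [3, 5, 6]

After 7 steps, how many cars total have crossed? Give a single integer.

Step 1 [NS]: N:car1-GO,E:wait,S:car4-GO,W:wait | queues: N=0 E=2 S=0 W=3
Step 2 [NS]: N:empty,E:wait,S:empty,W:wait | queues: N=0 E=2 S=0 W=3
Step 3 [NS]: N:empty,E:wait,S:empty,W:wait | queues: N=0 E=2 S=0 W=3
Step 4 [EW]: N:wait,E:car2-GO,S:wait,W:car3-GO | queues: N=0 E=1 S=0 W=2
Step 5 [EW]: N:wait,E:car7-GO,S:wait,W:car5-GO | queues: N=0 E=0 S=0 W=1
Step 6 [NS]: N:empty,E:wait,S:empty,W:wait | queues: N=0 E=0 S=0 W=1
Step 7 [NS]: N:empty,E:wait,S:empty,W:wait | queues: N=0 E=0 S=0 W=1
Cars crossed by step 7: 6

Answer: 6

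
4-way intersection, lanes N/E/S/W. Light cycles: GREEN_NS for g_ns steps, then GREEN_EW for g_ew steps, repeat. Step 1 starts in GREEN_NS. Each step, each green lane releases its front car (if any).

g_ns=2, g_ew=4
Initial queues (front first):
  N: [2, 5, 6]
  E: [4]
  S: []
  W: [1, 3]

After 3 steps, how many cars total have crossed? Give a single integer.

Step 1 [NS]: N:car2-GO,E:wait,S:empty,W:wait | queues: N=2 E=1 S=0 W=2
Step 2 [NS]: N:car5-GO,E:wait,S:empty,W:wait | queues: N=1 E=1 S=0 W=2
Step 3 [EW]: N:wait,E:car4-GO,S:wait,W:car1-GO | queues: N=1 E=0 S=0 W=1
Cars crossed by step 3: 4

Answer: 4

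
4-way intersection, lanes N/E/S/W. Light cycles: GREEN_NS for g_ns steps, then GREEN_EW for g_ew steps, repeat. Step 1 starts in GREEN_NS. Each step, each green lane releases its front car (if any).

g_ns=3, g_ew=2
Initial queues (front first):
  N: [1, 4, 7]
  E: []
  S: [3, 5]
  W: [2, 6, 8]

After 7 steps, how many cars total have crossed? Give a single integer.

Step 1 [NS]: N:car1-GO,E:wait,S:car3-GO,W:wait | queues: N=2 E=0 S=1 W=3
Step 2 [NS]: N:car4-GO,E:wait,S:car5-GO,W:wait | queues: N=1 E=0 S=0 W=3
Step 3 [NS]: N:car7-GO,E:wait,S:empty,W:wait | queues: N=0 E=0 S=0 W=3
Step 4 [EW]: N:wait,E:empty,S:wait,W:car2-GO | queues: N=0 E=0 S=0 W=2
Step 5 [EW]: N:wait,E:empty,S:wait,W:car6-GO | queues: N=0 E=0 S=0 W=1
Step 6 [NS]: N:empty,E:wait,S:empty,W:wait | queues: N=0 E=0 S=0 W=1
Step 7 [NS]: N:empty,E:wait,S:empty,W:wait | queues: N=0 E=0 S=0 W=1
Cars crossed by step 7: 7

Answer: 7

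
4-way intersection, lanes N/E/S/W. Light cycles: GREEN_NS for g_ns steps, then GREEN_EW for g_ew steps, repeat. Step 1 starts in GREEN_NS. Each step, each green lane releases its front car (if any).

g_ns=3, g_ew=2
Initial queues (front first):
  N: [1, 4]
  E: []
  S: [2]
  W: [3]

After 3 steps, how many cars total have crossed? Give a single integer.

Step 1 [NS]: N:car1-GO,E:wait,S:car2-GO,W:wait | queues: N=1 E=0 S=0 W=1
Step 2 [NS]: N:car4-GO,E:wait,S:empty,W:wait | queues: N=0 E=0 S=0 W=1
Step 3 [NS]: N:empty,E:wait,S:empty,W:wait | queues: N=0 E=0 S=0 W=1
Cars crossed by step 3: 3

Answer: 3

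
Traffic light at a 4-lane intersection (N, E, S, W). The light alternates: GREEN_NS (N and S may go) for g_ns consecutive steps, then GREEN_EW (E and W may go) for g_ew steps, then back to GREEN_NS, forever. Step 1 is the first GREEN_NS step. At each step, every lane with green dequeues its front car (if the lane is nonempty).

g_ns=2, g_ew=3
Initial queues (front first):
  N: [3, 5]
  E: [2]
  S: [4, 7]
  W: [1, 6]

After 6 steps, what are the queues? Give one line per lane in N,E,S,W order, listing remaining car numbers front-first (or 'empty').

Step 1 [NS]: N:car3-GO,E:wait,S:car4-GO,W:wait | queues: N=1 E=1 S=1 W=2
Step 2 [NS]: N:car5-GO,E:wait,S:car7-GO,W:wait | queues: N=0 E=1 S=0 W=2
Step 3 [EW]: N:wait,E:car2-GO,S:wait,W:car1-GO | queues: N=0 E=0 S=0 W=1
Step 4 [EW]: N:wait,E:empty,S:wait,W:car6-GO | queues: N=0 E=0 S=0 W=0

N: empty
E: empty
S: empty
W: empty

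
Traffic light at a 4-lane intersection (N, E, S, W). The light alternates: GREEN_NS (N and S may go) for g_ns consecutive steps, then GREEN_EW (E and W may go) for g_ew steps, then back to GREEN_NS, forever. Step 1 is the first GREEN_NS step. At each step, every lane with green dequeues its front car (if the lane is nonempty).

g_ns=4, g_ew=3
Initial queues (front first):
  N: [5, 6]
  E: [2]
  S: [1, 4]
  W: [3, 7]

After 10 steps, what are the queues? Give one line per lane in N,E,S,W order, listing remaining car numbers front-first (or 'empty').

Step 1 [NS]: N:car5-GO,E:wait,S:car1-GO,W:wait | queues: N=1 E=1 S=1 W=2
Step 2 [NS]: N:car6-GO,E:wait,S:car4-GO,W:wait | queues: N=0 E=1 S=0 W=2
Step 3 [NS]: N:empty,E:wait,S:empty,W:wait | queues: N=0 E=1 S=0 W=2
Step 4 [NS]: N:empty,E:wait,S:empty,W:wait | queues: N=0 E=1 S=0 W=2
Step 5 [EW]: N:wait,E:car2-GO,S:wait,W:car3-GO | queues: N=0 E=0 S=0 W=1
Step 6 [EW]: N:wait,E:empty,S:wait,W:car7-GO | queues: N=0 E=0 S=0 W=0

N: empty
E: empty
S: empty
W: empty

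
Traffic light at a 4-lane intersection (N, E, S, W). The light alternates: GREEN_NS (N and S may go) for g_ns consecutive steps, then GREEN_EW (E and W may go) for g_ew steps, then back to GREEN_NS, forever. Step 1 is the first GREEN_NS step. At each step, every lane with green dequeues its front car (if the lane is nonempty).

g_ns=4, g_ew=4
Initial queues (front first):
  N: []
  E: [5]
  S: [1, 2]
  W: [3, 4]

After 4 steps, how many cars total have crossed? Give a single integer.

Step 1 [NS]: N:empty,E:wait,S:car1-GO,W:wait | queues: N=0 E=1 S=1 W=2
Step 2 [NS]: N:empty,E:wait,S:car2-GO,W:wait | queues: N=0 E=1 S=0 W=2
Step 3 [NS]: N:empty,E:wait,S:empty,W:wait | queues: N=0 E=1 S=0 W=2
Step 4 [NS]: N:empty,E:wait,S:empty,W:wait | queues: N=0 E=1 S=0 W=2
Cars crossed by step 4: 2

Answer: 2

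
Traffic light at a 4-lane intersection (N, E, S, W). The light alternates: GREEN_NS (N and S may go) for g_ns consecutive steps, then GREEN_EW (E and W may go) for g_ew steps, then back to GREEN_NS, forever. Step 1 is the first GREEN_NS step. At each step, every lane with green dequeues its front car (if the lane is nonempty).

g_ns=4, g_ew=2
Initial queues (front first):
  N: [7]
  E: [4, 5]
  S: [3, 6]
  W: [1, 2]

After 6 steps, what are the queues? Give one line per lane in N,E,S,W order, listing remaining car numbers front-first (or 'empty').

Step 1 [NS]: N:car7-GO,E:wait,S:car3-GO,W:wait | queues: N=0 E=2 S=1 W=2
Step 2 [NS]: N:empty,E:wait,S:car6-GO,W:wait | queues: N=0 E=2 S=0 W=2
Step 3 [NS]: N:empty,E:wait,S:empty,W:wait | queues: N=0 E=2 S=0 W=2
Step 4 [NS]: N:empty,E:wait,S:empty,W:wait | queues: N=0 E=2 S=0 W=2
Step 5 [EW]: N:wait,E:car4-GO,S:wait,W:car1-GO | queues: N=0 E=1 S=0 W=1
Step 6 [EW]: N:wait,E:car5-GO,S:wait,W:car2-GO | queues: N=0 E=0 S=0 W=0

N: empty
E: empty
S: empty
W: empty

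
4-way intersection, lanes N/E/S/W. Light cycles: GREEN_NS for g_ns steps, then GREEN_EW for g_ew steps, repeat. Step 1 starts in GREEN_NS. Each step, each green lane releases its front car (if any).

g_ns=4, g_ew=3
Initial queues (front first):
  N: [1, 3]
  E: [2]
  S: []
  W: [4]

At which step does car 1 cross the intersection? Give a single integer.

Step 1 [NS]: N:car1-GO,E:wait,S:empty,W:wait | queues: N=1 E=1 S=0 W=1
Step 2 [NS]: N:car3-GO,E:wait,S:empty,W:wait | queues: N=0 E=1 S=0 W=1
Step 3 [NS]: N:empty,E:wait,S:empty,W:wait | queues: N=0 E=1 S=0 W=1
Step 4 [NS]: N:empty,E:wait,S:empty,W:wait | queues: N=0 E=1 S=0 W=1
Step 5 [EW]: N:wait,E:car2-GO,S:wait,W:car4-GO | queues: N=0 E=0 S=0 W=0
Car 1 crosses at step 1

1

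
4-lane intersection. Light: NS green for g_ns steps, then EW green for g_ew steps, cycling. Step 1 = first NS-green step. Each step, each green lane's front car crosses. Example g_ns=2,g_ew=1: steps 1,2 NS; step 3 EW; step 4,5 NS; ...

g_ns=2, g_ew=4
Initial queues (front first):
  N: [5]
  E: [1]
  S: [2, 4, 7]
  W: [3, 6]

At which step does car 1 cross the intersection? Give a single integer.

Step 1 [NS]: N:car5-GO,E:wait,S:car2-GO,W:wait | queues: N=0 E=1 S=2 W=2
Step 2 [NS]: N:empty,E:wait,S:car4-GO,W:wait | queues: N=0 E=1 S=1 W=2
Step 3 [EW]: N:wait,E:car1-GO,S:wait,W:car3-GO | queues: N=0 E=0 S=1 W=1
Step 4 [EW]: N:wait,E:empty,S:wait,W:car6-GO | queues: N=0 E=0 S=1 W=0
Step 5 [EW]: N:wait,E:empty,S:wait,W:empty | queues: N=0 E=0 S=1 W=0
Step 6 [EW]: N:wait,E:empty,S:wait,W:empty | queues: N=0 E=0 S=1 W=0
Step 7 [NS]: N:empty,E:wait,S:car7-GO,W:wait | queues: N=0 E=0 S=0 W=0
Car 1 crosses at step 3

3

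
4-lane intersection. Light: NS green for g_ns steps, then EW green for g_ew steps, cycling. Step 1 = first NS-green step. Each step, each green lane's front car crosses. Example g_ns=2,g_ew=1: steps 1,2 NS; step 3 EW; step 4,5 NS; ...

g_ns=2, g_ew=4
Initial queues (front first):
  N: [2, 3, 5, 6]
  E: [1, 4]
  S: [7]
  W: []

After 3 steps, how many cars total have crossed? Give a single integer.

Answer: 4

Derivation:
Step 1 [NS]: N:car2-GO,E:wait,S:car7-GO,W:wait | queues: N=3 E=2 S=0 W=0
Step 2 [NS]: N:car3-GO,E:wait,S:empty,W:wait | queues: N=2 E=2 S=0 W=0
Step 3 [EW]: N:wait,E:car1-GO,S:wait,W:empty | queues: N=2 E=1 S=0 W=0
Cars crossed by step 3: 4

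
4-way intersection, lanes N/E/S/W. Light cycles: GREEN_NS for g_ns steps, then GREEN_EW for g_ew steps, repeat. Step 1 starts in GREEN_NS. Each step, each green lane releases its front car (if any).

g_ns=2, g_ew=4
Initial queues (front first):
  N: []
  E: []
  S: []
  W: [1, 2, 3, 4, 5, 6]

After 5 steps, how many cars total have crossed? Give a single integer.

Step 1 [NS]: N:empty,E:wait,S:empty,W:wait | queues: N=0 E=0 S=0 W=6
Step 2 [NS]: N:empty,E:wait,S:empty,W:wait | queues: N=0 E=0 S=0 W=6
Step 3 [EW]: N:wait,E:empty,S:wait,W:car1-GO | queues: N=0 E=0 S=0 W=5
Step 4 [EW]: N:wait,E:empty,S:wait,W:car2-GO | queues: N=0 E=0 S=0 W=4
Step 5 [EW]: N:wait,E:empty,S:wait,W:car3-GO | queues: N=0 E=0 S=0 W=3
Cars crossed by step 5: 3

Answer: 3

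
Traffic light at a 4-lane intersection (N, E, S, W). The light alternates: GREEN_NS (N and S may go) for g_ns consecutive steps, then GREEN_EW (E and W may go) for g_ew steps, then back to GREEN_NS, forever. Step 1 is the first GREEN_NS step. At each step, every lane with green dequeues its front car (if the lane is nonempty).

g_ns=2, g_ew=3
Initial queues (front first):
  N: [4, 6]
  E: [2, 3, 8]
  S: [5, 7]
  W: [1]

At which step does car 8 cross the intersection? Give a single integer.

Step 1 [NS]: N:car4-GO,E:wait,S:car5-GO,W:wait | queues: N=1 E=3 S=1 W=1
Step 2 [NS]: N:car6-GO,E:wait,S:car7-GO,W:wait | queues: N=0 E=3 S=0 W=1
Step 3 [EW]: N:wait,E:car2-GO,S:wait,W:car1-GO | queues: N=0 E=2 S=0 W=0
Step 4 [EW]: N:wait,E:car3-GO,S:wait,W:empty | queues: N=0 E=1 S=0 W=0
Step 5 [EW]: N:wait,E:car8-GO,S:wait,W:empty | queues: N=0 E=0 S=0 W=0
Car 8 crosses at step 5

5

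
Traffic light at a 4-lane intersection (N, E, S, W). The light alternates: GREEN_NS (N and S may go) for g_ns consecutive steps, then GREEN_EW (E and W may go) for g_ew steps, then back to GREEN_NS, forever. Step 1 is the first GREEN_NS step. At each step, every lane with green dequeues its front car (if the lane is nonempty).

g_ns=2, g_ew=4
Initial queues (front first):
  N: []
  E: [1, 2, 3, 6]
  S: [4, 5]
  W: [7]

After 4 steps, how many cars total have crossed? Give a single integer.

Step 1 [NS]: N:empty,E:wait,S:car4-GO,W:wait | queues: N=0 E=4 S=1 W=1
Step 2 [NS]: N:empty,E:wait,S:car5-GO,W:wait | queues: N=0 E=4 S=0 W=1
Step 3 [EW]: N:wait,E:car1-GO,S:wait,W:car7-GO | queues: N=0 E=3 S=0 W=0
Step 4 [EW]: N:wait,E:car2-GO,S:wait,W:empty | queues: N=0 E=2 S=0 W=0
Cars crossed by step 4: 5

Answer: 5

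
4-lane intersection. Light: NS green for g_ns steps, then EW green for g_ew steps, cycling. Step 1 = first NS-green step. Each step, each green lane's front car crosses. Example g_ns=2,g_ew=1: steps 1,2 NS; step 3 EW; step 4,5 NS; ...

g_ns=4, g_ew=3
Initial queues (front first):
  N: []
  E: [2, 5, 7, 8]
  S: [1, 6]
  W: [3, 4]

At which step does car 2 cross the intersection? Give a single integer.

Step 1 [NS]: N:empty,E:wait,S:car1-GO,W:wait | queues: N=0 E=4 S=1 W=2
Step 2 [NS]: N:empty,E:wait,S:car6-GO,W:wait | queues: N=0 E=4 S=0 W=2
Step 3 [NS]: N:empty,E:wait,S:empty,W:wait | queues: N=0 E=4 S=0 W=2
Step 4 [NS]: N:empty,E:wait,S:empty,W:wait | queues: N=0 E=4 S=0 W=2
Step 5 [EW]: N:wait,E:car2-GO,S:wait,W:car3-GO | queues: N=0 E=3 S=0 W=1
Step 6 [EW]: N:wait,E:car5-GO,S:wait,W:car4-GO | queues: N=0 E=2 S=0 W=0
Step 7 [EW]: N:wait,E:car7-GO,S:wait,W:empty | queues: N=0 E=1 S=0 W=0
Step 8 [NS]: N:empty,E:wait,S:empty,W:wait | queues: N=0 E=1 S=0 W=0
Step 9 [NS]: N:empty,E:wait,S:empty,W:wait | queues: N=0 E=1 S=0 W=0
Step 10 [NS]: N:empty,E:wait,S:empty,W:wait | queues: N=0 E=1 S=0 W=0
Step 11 [NS]: N:empty,E:wait,S:empty,W:wait | queues: N=0 E=1 S=0 W=0
Step 12 [EW]: N:wait,E:car8-GO,S:wait,W:empty | queues: N=0 E=0 S=0 W=0
Car 2 crosses at step 5

5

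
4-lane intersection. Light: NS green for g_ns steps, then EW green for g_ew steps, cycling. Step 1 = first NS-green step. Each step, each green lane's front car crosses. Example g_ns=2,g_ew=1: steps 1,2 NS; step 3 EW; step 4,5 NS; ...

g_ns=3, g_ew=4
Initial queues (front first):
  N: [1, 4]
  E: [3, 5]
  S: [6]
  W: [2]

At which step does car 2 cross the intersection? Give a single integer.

Step 1 [NS]: N:car1-GO,E:wait,S:car6-GO,W:wait | queues: N=1 E=2 S=0 W=1
Step 2 [NS]: N:car4-GO,E:wait,S:empty,W:wait | queues: N=0 E=2 S=0 W=1
Step 3 [NS]: N:empty,E:wait,S:empty,W:wait | queues: N=0 E=2 S=0 W=1
Step 4 [EW]: N:wait,E:car3-GO,S:wait,W:car2-GO | queues: N=0 E=1 S=0 W=0
Step 5 [EW]: N:wait,E:car5-GO,S:wait,W:empty | queues: N=0 E=0 S=0 W=0
Car 2 crosses at step 4

4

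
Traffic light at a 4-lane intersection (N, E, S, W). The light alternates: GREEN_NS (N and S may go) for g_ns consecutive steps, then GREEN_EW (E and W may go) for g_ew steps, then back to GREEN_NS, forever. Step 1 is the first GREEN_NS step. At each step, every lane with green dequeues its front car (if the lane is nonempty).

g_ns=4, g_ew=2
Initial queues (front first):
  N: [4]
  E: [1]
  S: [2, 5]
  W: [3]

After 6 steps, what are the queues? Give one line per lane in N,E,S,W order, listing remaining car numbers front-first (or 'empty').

Step 1 [NS]: N:car4-GO,E:wait,S:car2-GO,W:wait | queues: N=0 E=1 S=1 W=1
Step 2 [NS]: N:empty,E:wait,S:car5-GO,W:wait | queues: N=0 E=1 S=0 W=1
Step 3 [NS]: N:empty,E:wait,S:empty,W:wait | queues: N=0 E=1 S=0 W=1
Step 4 [NS]: N:empty,E:wait,S:empty,W:wait | queues: N=0 E=1 S=0 W=1
Step 5 [EW]: N:wait,E:car1-GO,S:wait,W:car3-GO | queues: N=0 E=0 S=0 W=0

N: empty
E: empty
S: empty
W: empty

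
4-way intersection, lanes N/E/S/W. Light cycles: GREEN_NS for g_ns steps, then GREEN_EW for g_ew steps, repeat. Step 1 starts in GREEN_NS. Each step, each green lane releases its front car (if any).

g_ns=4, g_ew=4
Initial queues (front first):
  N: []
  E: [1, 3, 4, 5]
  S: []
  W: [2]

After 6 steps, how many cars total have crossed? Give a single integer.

Answer: 3

Derivation:
Step 1 [NS]: N:empty,E:wait,S:empty,W:wait | queues: N=0 E=4 S=0 W=1
Step 2 [NS]: N:empty,E:wait,S:empty,W:wait | queues: N=0 E=4 S=0 W=1
Step 3 [NS]: N:empty,E:wait,S:empty,W:wait | queues: N=0 E=4 S=0 W=1
Step 4 [NS]: N:empty,E:wait,S:empty,W:wait | queues: N=0 E=4 S=0 W=1
Step 5 [EW]: N:wait,E:car1-GO,S:wait,W:car2-GO | queues: N=0 E=3 S=0 W=0
Step 6 [EW]: N:wait,E:car3-GO,S:wait,W:empty | queues: N=0 E=2 S=0 W=0
Cars crossed by step 6: 3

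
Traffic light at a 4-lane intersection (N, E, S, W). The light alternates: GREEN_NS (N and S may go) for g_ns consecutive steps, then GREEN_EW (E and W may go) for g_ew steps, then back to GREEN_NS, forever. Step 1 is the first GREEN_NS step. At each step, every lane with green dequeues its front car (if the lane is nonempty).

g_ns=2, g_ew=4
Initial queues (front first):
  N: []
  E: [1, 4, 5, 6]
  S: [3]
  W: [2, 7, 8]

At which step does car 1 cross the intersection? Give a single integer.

Step 1 [NS]: N:empty,E:wait,S:car3-GO,W:wait | queues: N=0 E=4 S=0 W=3
Step 2 [NS]: N:empty,E:wait,S:empty,W:wait | queues: N=0 E=4 S=0 W=3
Step 3 [EW]: N:wait,E:car1-GO,S:wait,W:car2-GO | queues: N=0 E=3 S=0 W=2
Step 4 [EW]: N:wait,E:car4-GO,S:wait,W:car7-GO | queues: N=0 E=2 S=0 W=1
Step 5 [EW]: N:wait,E:car5-GO,S:wait,W:car8-GO | queues: N=0 E=1 S=0 W=0
Step 6 [EW]: N:wait,E:car6-GO,S:wait,W:empty | queues: N=0 E=0 S=0 W=0
Car 1 crosses at step 3

3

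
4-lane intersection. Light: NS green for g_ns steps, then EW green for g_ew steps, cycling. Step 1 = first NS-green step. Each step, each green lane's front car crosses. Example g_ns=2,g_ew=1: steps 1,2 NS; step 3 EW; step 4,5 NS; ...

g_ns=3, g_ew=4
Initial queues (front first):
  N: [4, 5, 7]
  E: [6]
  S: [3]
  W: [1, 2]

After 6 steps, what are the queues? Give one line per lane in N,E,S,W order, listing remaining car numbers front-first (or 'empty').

Step 1 [NS]: N:car4-GO,E:wait,S:car3-GO,W:wait | queues: N=2 E=1 S=0 W=2
Step 2 [NS]: N:car5-GO,E:wait,S:empty,W:wait | queues: N=1 E=1 S=0 W=2
Step 3 [NS]: N:car7-GO,E:wait,S:empty,W:wait | queues: N=0 E=1 S=0 W=2
Step 4 [EW]: N:wait,E:car6-GO,S:wait,W:car1-GO | queues: N=0 E=0 S=0 W=1
Step 5 [EW]: N:wait,E:empty,S:wait,W:car2-GO | queues: N=0 E=0 S=0 W=0

N: empty
E: empty
S: empty
W: empty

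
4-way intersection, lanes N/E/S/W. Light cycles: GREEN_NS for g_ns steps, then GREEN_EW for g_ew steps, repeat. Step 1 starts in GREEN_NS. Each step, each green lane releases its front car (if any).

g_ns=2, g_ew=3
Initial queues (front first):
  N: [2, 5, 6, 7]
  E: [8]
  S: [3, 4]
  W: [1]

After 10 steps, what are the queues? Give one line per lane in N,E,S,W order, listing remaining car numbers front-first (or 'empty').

Step 1 [NS]: N:car2-GO,E:wait,S:car3-GO,W:wait | queues: N=3 E=1 S=1 W=1
Step 2 [NS]: N:car5-GO,E:wait,S:car4-GO,W:wait | queues: N=2 E=1 S=0 W=1
Step 3 [EW]: N:wait,E:car8-GO,S:wait,W:car1-GO | queues: N=2 E=0 S=0 W=0
Step 4 [EW]: N:wait,E:empty,S:wait,W:empty | queues: N=2 E=0 S=0 W=0
Step 5 [EW]: N:wait,E:empty,S:wait,W:empty | queues: N=2 E=0 S=0 W=0
Step 6 [NS]: N:car6-GO,E:wait,S:empty,W:wait | queues: N=1 E=0 S=0 W=0
Step 7 [NS]: N:car7-GO,E:wait,S:empty,W:wait | queues: N=0 E=0 S=0 W=0

N: empty
E: empty
S: empty
W: empty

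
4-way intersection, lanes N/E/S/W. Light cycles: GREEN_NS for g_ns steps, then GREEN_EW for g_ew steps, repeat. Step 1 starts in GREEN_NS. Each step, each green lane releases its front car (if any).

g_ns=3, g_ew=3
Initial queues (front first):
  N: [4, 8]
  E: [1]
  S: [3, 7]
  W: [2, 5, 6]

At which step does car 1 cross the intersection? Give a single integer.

Step 1 [NS]: N:car4-GO,E:wait,S:car3-GO,W:wait | queues: N=1 E=1 S=1 W=3
Step 2 [NS]: N:car8-GO,E:wait,S:car7-GO,W:wait | queues: N=0 E=1 S=0 W=3
Step 3 [NS]: N:empty,E:wait,S:empty,W:wait | queues: N=0 E=1 S=0 W=3
Step 4 [EW]: N:wait,E:car1-GO,S:wait,W:car2-GO | queues: N=0 E=0 S=0 W=2
Step 5 [EW]: N:wait,E:empty,S:wait,W:car5-GO | queues: N=0 E=0 S=0 W=1
Step 6 [EW]: N:wait,E:empty,S:wait,W:car6-GO | queues: N=0 E=0 S=0 W=0
Car 1 crosses at step 4

4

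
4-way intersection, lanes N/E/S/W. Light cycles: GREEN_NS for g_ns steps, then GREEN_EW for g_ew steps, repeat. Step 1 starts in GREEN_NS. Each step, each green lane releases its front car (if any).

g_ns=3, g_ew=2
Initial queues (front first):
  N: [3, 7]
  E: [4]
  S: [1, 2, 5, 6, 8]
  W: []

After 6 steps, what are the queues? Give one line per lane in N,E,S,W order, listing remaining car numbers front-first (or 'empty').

Step 1 [NS]: N:car3-GO,E:wait,S:car1-GO,W:wait | queues: N=1 E=1 S=4 W=0
Step 2 [NS]: N:car7-GO,E:wait,S:car2-GO,W:wait | queues: N=0 E=1 S=3 W=0
Step 3 [NS]: N:empty,E:wait,S:car5-GO,W:wait | queues: N=0 E=1 S=2 W=0
Step 4 [EW]: N:wait,E:car4-GO,S:wait,W:empty | queues: N=0 E=0 S=2 W=0
Step 5 [EW]: N:wait,E:empty,S:wait,W:empty | queues: N=0 E=0 S=2 W=0
Step 6 [NS]: N:empty,E:wait,S:car6-GO,W:wait | queues: N=0 E=0 S=1 W=0

N: empty
E: empty
S: 8
W: empty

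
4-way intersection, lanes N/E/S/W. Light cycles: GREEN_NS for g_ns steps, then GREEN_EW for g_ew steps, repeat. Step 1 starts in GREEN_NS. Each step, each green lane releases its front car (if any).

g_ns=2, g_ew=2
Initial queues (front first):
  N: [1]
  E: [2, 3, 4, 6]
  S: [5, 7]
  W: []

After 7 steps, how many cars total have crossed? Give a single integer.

Answer: 6

Derivation:
Step 1 [NS]: N:car1-GO,E:wait,S:car5-GO,W:wait | queues: N=0 E=4 S=1 W=0
Step 2 [NS]: N:empty,E:wait,S:car7-GO,W:wait | queues: N=0 E=4 S=0 W=0
Step 3 [EW]: N:wait,E:car2-GO,S:wait,W:empty | queues: N=0 E=3 S=0 W=0
Step 4 [EW]: N:wait,E:car3-GO,S:wait,W:empty | queues: N=0 E=2 S=0 W=0
Step 5 [NS]: N:empty,E:wait,S:empty,W:wait | queues: N=0 E=2 S=0 W=0
Step 6 [NS]: N:empty,E:wait,S:empty,W:wait | queues: N=0 E=2 S=0 W=0
Step 7 [EW]: N:wait,E:car4-GO,S:wait,W:empty | queues: N=0 E=1 S=0 W=0
Cars crossed by step 7: 6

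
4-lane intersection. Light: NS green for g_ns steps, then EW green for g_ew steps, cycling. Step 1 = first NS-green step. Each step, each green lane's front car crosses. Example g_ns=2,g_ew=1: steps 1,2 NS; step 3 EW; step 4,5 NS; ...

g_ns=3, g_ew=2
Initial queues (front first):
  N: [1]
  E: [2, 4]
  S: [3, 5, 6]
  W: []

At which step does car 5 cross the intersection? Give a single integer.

Step 1 [NS]: N:car1-GO,E:wait,S:car3-GO,W:wait | queues: N=0 E=2 S=2 W=0
Step 2 [NS]: N:empty,E:wait,S:car5-GO,W:wait | queues: N=0 E=2 S=1 W=0
Step 3 [NS]: N:empty,E:wait,S:car6-GO,W:wait | queues: N=0 E=2 S=0 W=0
Step 4 [EW]: N:wait,E:car2-GO,S:wait,W:empty | queues: N=0 E=1 S=0 W=0
Step 5 [EW]: N:wait,E:car4-GO,S:wait,W:empty | queues: N=0 E=0 S=0 W=0
Car 5 crosses at step 2

2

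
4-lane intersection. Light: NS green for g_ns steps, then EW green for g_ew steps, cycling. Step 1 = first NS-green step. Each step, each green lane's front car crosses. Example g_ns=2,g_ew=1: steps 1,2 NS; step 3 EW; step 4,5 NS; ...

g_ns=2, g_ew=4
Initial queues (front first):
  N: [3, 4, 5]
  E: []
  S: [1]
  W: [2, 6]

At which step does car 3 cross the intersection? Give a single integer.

Step 1 [NS]: N:car3-GO,E:wait,S:car1-GO,W:wait | queues: N=2 E=0 S=0 W=2
Step 2 [NS]: N:car4-GO,E:wait,S:empty,W:wait | queues: N=1 E=0 S=0 W=2
Step 3 [EW]: N:wait,E:empty,S:wait,W:car2-GO | queues: N=1 E=0 S=0 W=1
Step 4 [EW]: N:wait,E:empty,S:wait,W:car6-GO | queues: N=1 E=0 S=0 W=0
Step 5 [EW]: N:wait,E:empty,S:wait,W:empty | queues: N=1 E=0 S=0 W=0
Step 6 [EW]: N:wait,E:empty,S:wait,W:empty | queues: N=1 E=0 S=0 W=0
Step 7 [NS]: N:car5-GO,E:wait,S:empty,W:wait | queues: N=0 E=0 S=0 W=0
Car 3 crosses at step 1

1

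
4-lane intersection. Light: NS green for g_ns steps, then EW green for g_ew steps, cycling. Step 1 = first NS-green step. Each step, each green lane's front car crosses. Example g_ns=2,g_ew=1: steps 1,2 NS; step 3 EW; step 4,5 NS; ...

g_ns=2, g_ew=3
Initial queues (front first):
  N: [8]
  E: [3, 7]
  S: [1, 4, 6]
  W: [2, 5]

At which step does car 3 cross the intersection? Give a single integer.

Step 1 [NS]: N:car8-GO,E:wait,S:car1-GO,W:wait | queues: N=0 E=2 S=2 W=2
Step 2 [NS]: N:empty,E:wait,S:car4-GO,W:wait | queues: N=0 E=2 S=1 W=2
Step 3 [EW]: N:wait,E:car3-GO,S:wait,W:car2-GO | queues: N=0 E=1 S=1 W=1
Step 4 [EW]: N:wait,E:car7-GO,S:wait,W:car5-GO | queues: N=0 E=0 S=1 W=0
Step 5 [EW]: N:wait,E:empty,S:wait,W:empty | queues: N=0 E=0 S=1 W=0
Step 6 [NS]: N:empty,E:wait,S:car6-GO,W:wait | queues: N=0 E=0 S=0 W=0
Car 3 crosses at step 3

3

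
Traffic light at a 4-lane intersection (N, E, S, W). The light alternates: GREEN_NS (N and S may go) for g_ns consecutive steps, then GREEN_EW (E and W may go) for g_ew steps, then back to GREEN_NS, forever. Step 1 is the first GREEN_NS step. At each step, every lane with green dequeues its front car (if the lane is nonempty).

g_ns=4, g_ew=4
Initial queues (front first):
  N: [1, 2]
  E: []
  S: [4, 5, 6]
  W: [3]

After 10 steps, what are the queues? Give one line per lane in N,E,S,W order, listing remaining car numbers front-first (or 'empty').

Step 1 [NS]: N:car1-GO,E:wait,S:car4-GO,W:wait | queues: N=1 E=0 S=2 W=1
Step 2 [NS]: N:car2-GO,E:wait,S:car5-GO,W:wait | queues: N=0 E=0 S=1 W=1
Step 3 [NS]: N:empty,E:wait,S:car6-GO,W:wait | queues: N=0 E=0 S=0 W=1
Step 4 [NS]: N:empty,E:wait,S:empty,W:wait | queues: N=0 E=0 S=0 W=1
Step 5 [EW]: N:wait,E:empty,S:wait,W:car3-GO | queues: N=0 E=0 S=0 W=0

N: empty
E: empty
S: empty
W: empty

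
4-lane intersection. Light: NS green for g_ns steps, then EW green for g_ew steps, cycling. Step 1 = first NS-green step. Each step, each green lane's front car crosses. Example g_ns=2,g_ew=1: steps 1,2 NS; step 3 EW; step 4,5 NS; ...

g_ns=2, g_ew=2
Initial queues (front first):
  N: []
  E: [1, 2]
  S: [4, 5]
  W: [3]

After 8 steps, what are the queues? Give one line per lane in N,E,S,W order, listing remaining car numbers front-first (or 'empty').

Step 1 [NS]: N:empty,E:wait,S:car4-GO,W:wait | queues: N=0 E=2 S=1 W=1
Step 2 [NS]: N:empty,E:wait,S:car5-GO,W:wait | queues: N=0 E=2 S=0 W=1
Step 3 [EW]: N:wait,E:car1-GO,S:wait,W:car3-GO | queues: N=0 E=1 S=0 W=0
Step 4 [EW]: N:wait,E:car2-GO,S:wait,W:empty | queues: N=0 E=0 S=0 W=0

N: empty
E: empty
S: empty
W: empty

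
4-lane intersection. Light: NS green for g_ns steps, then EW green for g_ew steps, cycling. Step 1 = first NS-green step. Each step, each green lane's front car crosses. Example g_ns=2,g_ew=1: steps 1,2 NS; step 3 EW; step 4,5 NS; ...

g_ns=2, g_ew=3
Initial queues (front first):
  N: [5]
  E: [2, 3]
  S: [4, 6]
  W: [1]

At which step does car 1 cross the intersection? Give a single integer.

Step 1 [NS]: N:car5-GO,E:wait,S:car4-GO,W:wait | queues: N=0 E=2 S=1 W=1
Step 2 [NS]: N:empty,E:wait,S:car6-GO,W:wait | queues: N=0 E=2 S=0 W=1
Step 3 [EW]: N:wait,E:car2-GO,S:wait,W:car1-GO | queues: N=0 E=1 S=0 W=0
Step 4 [EW]: N:wait,E:car3-GO,S:wait,W:empty | queues: N=0 E=0 S=0 W=0
Car 1 crosses at step 3

3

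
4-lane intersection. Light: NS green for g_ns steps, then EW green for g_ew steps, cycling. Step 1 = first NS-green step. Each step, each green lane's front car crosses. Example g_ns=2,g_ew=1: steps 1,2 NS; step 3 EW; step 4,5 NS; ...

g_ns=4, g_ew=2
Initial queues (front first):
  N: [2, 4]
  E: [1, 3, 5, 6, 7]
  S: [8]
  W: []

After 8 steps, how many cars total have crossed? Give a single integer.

Answer: 5

Derivation:
Step 1 [NS]: N:car2-GO,E:wait,S:car8-GO,W:wait | queues: N=1 E=5 S=0 W=0
Step 2 [NS]: N:car4-GO,E:wait,S:empty,W:wait | queues: N=0 E=5 S=0 W=0
Step 3 [NS]: N:empty,E:wait,S:empty,W:wait | queues: N=0 E=5 S=0 W=0
Step 4 [NS]: N:empty,E:wait,S:empty,W:wait | queues: N=0 E=5 S=0 W=0
Step 5 [EW]: N:wait,E:car1-GO,S:wait,W:empty | queues: N=0 E=4 S=0 W=0
Step 6 [EW]: N:wait,E:car3-GO,S:wait,W:empty | queues: N=0 E=3 S=0 W=0
Step 7 [NS]: N:empty,E:wait,S:empty,W:wait | queues: N=0 E=3 S=0 W=0
Step 8 [NS]: N:empty,E:wait,S:empty,W:wait | queues: N=0 E=3 S=0 W=0
Cars crossed by step 8: 5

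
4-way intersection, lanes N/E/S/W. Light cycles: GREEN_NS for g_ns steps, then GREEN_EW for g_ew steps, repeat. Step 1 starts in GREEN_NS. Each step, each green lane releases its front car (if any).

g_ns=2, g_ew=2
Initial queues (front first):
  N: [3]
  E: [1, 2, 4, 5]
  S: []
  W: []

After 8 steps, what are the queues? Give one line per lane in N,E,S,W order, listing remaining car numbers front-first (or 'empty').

Step 1 [NS]: N:car3-GO,E:wait,S:empty,W:wait | queues: N=0 E=4 S=0 W=0
Step 2 [NS]: N:empty,E:wait,S:empty,W:wait | queues: N=0 E=4 S=0 W=0
Step 3 [EW]: N:wait,E:car1-GO,S:wait,W:empty | queues: N=0 E=3 S=0 W=0
Step 4 [EW]: N:wait,E:car2-GO,S:wait,W:empty | queues: N=0 E=2 S=0 W=0
Step 5 [NS]: N:empty,E:wait,S:empty,W:wait | queues: N=0 E=2 S=0 W=0
Step 6 [NS]: N:empty,E:wait,S:empty,W:wait | queues: N=0 E=2 S=0 W=0
Step 7 [EW]: N:wait,E:car4-GO,S:wait,W:empty | queues: N=0 E=1 S=0 W=0
Step 8 [EW]: N:wait,E:car5-GO,S:wait,W:empty | queues: N=0 E=0 S=0 W=0

N: empty
E: empty
S: empty
W: empty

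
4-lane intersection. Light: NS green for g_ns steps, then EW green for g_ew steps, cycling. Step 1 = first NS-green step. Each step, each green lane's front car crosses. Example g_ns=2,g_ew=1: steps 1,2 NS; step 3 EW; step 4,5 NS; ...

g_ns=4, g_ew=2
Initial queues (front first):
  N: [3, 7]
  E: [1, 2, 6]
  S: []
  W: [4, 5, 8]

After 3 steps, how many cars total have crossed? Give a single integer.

Answer: 2

Derivation:
Step 1 [NS]: N:car3-GO,E:wait,S:empty,W:wait | queues: N=1 E=3 S=0 W=3
Step 2 [NS]: N:car7-GO,E:wait,S:empty,W:wait | queues: N=0 E=3 S=0 W=3
Step 3 [NS]: N:empty,E:wait,S:empty,W:wait | queues: N=0 E=3 S=0 W=3
Cars crossed by step 3: 2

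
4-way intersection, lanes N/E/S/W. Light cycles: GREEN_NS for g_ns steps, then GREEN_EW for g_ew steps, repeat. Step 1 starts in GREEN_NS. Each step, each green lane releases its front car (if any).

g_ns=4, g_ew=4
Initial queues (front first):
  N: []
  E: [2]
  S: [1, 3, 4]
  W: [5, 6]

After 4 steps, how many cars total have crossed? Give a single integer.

Step 1 [NS]: N:empty,E:wait,S:car1-GO,W:wait | queues: N=0 E=1 S=2 W=2
Step 2 [NS]: N:empty,E:wait,S:car3-GO,W:wait | queues: N=0 E=1 S=1 W=2
Step 3 [NS]: N:empty,E:wait,S:car4-GO,W:wait | queues: N=0 E=1 S=0 W=2
Step 4 [NS]: N:empty,E:wait,S:empty,W:wait | queues: N=0 E=1 S=0 W=2
Cars crossed by step 4: 3

Answer: 3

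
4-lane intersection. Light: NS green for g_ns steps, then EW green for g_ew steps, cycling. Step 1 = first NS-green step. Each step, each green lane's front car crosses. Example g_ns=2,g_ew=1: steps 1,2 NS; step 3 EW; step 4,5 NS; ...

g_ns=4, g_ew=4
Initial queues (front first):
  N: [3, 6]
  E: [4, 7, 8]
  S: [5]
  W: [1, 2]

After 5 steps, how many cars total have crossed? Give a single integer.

Answer: 5

Derivation:
Step 1 [NS]: N:car3-GO,E:wait,S:car5-GO,W:wait | queues: N=1 E=3 S=0 W=2
Step 2 [NS]: N:car6-GO,E:wait,S:empty,W:wait | queues: N=0 E=3 S=0 W=2
Step 3 [NS]: N:empty,E:wait,S:empty,W:wait | queues: N=0 E=3 S=0 W=2
Step 4 [NS]: N:empty,E:wait,S:empty,W:wait | queues: N=0 E=3 S=0 W=2
Step 5 [EW]: N:wait,E:car4-GO,S:wait,W:car1-GO | queues: N=0 E=2 S=0 W=1
Cars crossed by step 5: 5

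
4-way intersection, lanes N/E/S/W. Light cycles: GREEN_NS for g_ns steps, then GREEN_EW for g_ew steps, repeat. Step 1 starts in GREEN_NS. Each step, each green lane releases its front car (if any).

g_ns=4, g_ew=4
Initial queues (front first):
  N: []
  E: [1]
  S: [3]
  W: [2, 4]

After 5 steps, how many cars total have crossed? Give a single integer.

Answer: 3

Derivation:
Step 1 [NS]: N:empty,E:wait,S:car3-GO,W:wait | queues: N=0 E=1 S=0 W=2
Step 2 [NS]: N:empty,E:wait,S:empty,W:wait | queues: N=0 E=1 S=0 W=2
Step 3 [NS]: N:empty,E:wait,S:empty,W:wait | queues: N=0 E=1 S=0 W=2
Step 4 [NS]: N:empty,E:wait,S:empty,W:wait | queues: N=0 E=1 S=0 W=2
Step 5 [EW]: N:wait,E:car1-GO,S:wait,W:car2-GO | queues: N=0 E=0 S=0 W=1
Cars crossed by step 5: 3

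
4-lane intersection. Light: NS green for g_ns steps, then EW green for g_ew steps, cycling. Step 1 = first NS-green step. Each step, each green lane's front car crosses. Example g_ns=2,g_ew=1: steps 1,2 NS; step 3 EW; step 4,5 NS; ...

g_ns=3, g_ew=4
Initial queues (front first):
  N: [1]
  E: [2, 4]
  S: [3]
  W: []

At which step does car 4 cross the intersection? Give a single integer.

Step 1 [NS]: N:car1-GO,E:wait,S:car3-GO,W:wait | queues: N=0 E=2 S=0 W=0
Step 2 [NS]: N:empty,E:wait,S:empty,W:wait | queues: N=0 E=2 S=0 W=0
Step 3 [NS]: N:empty,E:wait,S:empty,W:wait | queues: N=0 E=2 S=0 W=0
Step 4 [EW]: N:wait,E:car2-GO,S:wait,W:empty | queues: N=0 E=1 S=0 W=0
Step 5 [EW]: N:wait,E:car4-GO,S:wait,W:empty | queues: N=0 E=0 S=0 W=0
Car 4 crosses at step 5

5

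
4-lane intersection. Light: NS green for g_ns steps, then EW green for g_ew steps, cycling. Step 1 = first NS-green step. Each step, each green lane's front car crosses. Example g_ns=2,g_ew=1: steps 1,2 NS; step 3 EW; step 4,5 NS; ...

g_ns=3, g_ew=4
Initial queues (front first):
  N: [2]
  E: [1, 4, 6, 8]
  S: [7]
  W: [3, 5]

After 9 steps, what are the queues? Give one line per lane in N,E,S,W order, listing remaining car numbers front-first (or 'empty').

Step 1 [NS]: N:car2-GO,E:wait,S:car7-GO,W:wait | queues: N=0 E=4 S=0 W=2
Step 2 [NS]: N:empty,E:wait,S:empty,W:wait | queues: N=0 E=4 S=0 W=2
Step 3 [NS]: N:empty,E:wait,S:empty,W:wait | queues: N=0 E=4 S=0 W=2
Step 4 [EW]: N:wait,E:car1-GO,S:wait,W:car3-GO | queues: N=0 E=3 S=0 W=1
Step 5 [EW]: N:wait,E:car4-GO,S:wait,W:car5-GO | queues: N=0 E=2 S=0 W=0
Step 6 [EW]: N:wait,E:car6-GO,S:wait,W:empty | queues: N=0 E=1 S=0 W=0
Step 7 [EW]: N:wait,E:car8-GO,S:wait,W:empty | queues: N=0 E=0 S=0 W=0

N: empty
E: empty
S: empty
W: empty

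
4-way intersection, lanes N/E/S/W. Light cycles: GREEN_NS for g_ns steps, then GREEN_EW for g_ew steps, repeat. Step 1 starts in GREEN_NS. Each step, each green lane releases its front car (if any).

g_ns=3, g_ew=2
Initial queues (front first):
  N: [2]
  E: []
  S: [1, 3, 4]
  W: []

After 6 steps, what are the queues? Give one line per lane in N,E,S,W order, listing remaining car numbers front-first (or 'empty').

Step 1 [NS]: N:car2-GO,E:wait,S:car1-GO,W:wait | queues: N=0 E=0 S=2 W=0
Step 2 [NS]: N:empty,E:wait,S:car3-GO,W:wait | queues: N=0 E=0 S=1 W=0
Step 3 [NS]: N:empty,E:wait,S:car4-GO,W:wait | queues: N=0 E=0 S=0 W=0

N: empty
E: empty
S: empty
W: empty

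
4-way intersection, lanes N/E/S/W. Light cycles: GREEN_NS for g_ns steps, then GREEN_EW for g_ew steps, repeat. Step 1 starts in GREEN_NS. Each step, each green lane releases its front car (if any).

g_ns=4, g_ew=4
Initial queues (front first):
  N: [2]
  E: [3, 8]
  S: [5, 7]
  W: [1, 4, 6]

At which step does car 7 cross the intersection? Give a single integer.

Step 1 [NS]: N:car2-GO,E:wait,S:car5-GO,W:wait | queues: N=0 E=2 S=1 W=3
Step 2 [NS]: N:empty,E:wait,S:car7-GO,W:wait | queues: N=0 E=2 S=0 W=3
Step 3 [NS]: N:empty,E:wait,S:empty,W:wait | queues: N=0 E=2 S=0 W=3
Step 4 [NS]: N:empty,E:wait,S:empty,W:wait | queues: N=0 E=2 S=0 W=3
Step 5 [EW]: N:wait,E:car3-GO,S:wait,W:car1-GO | queues: N=0 E=1 S=0 W=2
Step 6 [EW]: N:wait,E:car8-GO,S:wait,W:car4-GO | queues: N=0 E=0 S=0 W=1
Step 7 [EW]: N:wait,E:empty,S:wait,W:car6-GO | queues: N=0 E=0 S=0 W=0
Car 7 crosses at step 2

2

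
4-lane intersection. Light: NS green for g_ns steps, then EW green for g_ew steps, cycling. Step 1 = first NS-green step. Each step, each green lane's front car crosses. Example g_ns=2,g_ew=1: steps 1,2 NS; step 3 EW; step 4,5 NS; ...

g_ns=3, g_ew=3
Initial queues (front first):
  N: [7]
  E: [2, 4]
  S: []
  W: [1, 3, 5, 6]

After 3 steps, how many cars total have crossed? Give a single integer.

Step 1 [NS]: N:car7-GO,E:wait,S:empty,W:wait | queues: N=0 E=2 S=0 W=4
Step 2 [NS]: N:empty,E:wait,S:empty,W:wait | queues: N=0 E=2 S=0 W=4
Step 3 [NS]: N:empty,E:wait,S:empty,W:wait | queues: N=0 E=2 S=0 W=4
Cars crossed by step 3: 1

Answer: 1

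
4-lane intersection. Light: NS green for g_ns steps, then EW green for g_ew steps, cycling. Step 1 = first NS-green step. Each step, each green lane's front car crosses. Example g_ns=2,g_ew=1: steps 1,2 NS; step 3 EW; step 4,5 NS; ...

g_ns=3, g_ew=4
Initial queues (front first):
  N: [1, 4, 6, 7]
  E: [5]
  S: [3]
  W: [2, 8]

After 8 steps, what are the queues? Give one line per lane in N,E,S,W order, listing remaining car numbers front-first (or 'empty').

Step 1 [NS]: N:car1-GO,E:wait,S:car3-GO,W:wait | queues: N=3 E=1 S=0 W=2
Step 2 [NS]: N:car4-GO,E:wait,S:empty,W:wait | queues: N=2 E=1 S=0 W=2
Step 3 [NS]: N:car6-GO,E:wait,S:empty,W:wait | queues: N=1 E=1 S=0 W=2
Step 4 [EW]: N:wait,E:car5-GO,S:wait,W:car2-GO | queues: N=1 E=0 S=0 W=1
Step 5 [EW]: N:wait,E:empty,S:wait,W:car8-GO | queues: N=1 E=0 S=0 W=0
Step 6 [EW]: N:wait,E:empty,S:wait,W:empty | queues: N=1 E=0 S=0 W=0
Step 7 [EW]: N:wait,E:empty,S:wait,W:empty | queues: N=1 E=0 S=0 W=0
Step 8 [NS]: N:car7-GO,E:wait,S:empty,W:wait | queues: N=0 E=0 S=0 W=0

N: empty
E: empty
S: empty
W: empty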